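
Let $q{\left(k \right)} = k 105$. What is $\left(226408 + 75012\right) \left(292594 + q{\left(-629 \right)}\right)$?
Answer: $68286399580$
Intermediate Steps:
$q{\left(k \right)} = 105 k$
$\left(226408 + 75012\right) \left(292594 + q{\left(-629 \right)}\right) = \left(226408 + 75012\right) \left(292594 + 105 \left(-629\right)\right) = 301420 \left(292594 - 66045\right) = 301420 \cdot 226549 = 68286399580$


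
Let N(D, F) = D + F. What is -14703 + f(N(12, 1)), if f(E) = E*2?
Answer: -14677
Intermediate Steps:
f(E) = 2*E
-14703 + f(N(12, 1)) = -14703 + 2*(12 + 1) = -14703 + 2*13 = -14703 + 26 = -14677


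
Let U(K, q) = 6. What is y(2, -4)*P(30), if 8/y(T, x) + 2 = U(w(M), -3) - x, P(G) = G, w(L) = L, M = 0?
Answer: 30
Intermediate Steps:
y(T, x) = 8/(4 - x) (y(T, x) = 8/(-2 + (6 - x)) = 8/(4 - x))
y(2, -4)*P(30) = -8/(-4 - 4)*30 = -8/(-8)*30 = -8*(-⅛)*30 = 1*30 = 30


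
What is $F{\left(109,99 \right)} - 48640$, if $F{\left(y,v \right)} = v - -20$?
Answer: $-48521$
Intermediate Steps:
$F{\left(y,v \right)} = 20 + v$ ($F{\left(y,v \right)} = v + 20 = 20 + v$)
$F{\left(109,99 \right)} - 48640 = \left(20 + 99\right) - 48640 = 119 - 48640 = -48521$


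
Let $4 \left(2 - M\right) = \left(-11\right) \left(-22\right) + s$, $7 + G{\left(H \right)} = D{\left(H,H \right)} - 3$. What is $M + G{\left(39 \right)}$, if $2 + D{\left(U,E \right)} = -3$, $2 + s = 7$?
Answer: $- \frac{299}{4} \approx -74.75$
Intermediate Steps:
$s = 5$ ($s = -2 + 7 = 5$)
$D{\left(U,E \right)} = -5$ ($D{\left(U,E \right)} = -2 - 3 = -5$)
$G{\left(H \right)} = -15$ ($G{\left(H \right)} = -7 - 8 = -15$)
$M = - \frac{239}{4}$ ($M = 2 - \frac{\left(-11\right) \left(-22\right) + 5}{4} = 2 - \frac{242 + 5}{4} = 2 - \frac{247}{4} = - \frac{239}{4} \approx -59.75$)
$M + G{\left(39 \right)} = - \frac{239}{4} - 15 = - \frac{299}{4}$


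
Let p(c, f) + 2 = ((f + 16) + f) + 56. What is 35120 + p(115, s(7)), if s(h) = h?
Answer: 35204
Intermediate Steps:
p(c, f) = 70 + 2*f (p(c, f) = -2 + (((f + 16) + f) + 56) = -2 + (((16 + f) + f) + 56) = -2 + ((16 + 2*f) + 56) = -2 + (72 + 2*f) = 70 + 2*f)
35120 + p(115, s(7)) = 35120 + (70 + 2*7) = 35120 + (70 + 14) = 35120 + 84 = 35204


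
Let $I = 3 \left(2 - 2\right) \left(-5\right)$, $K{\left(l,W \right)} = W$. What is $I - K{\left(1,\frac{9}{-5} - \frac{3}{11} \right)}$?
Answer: $\frac{114}{55} \approx 2.0727$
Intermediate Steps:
$I = 0$ ($I = 3 \cdot 0 \left(-5\right) = 0 \left(-5\right) = 0$)
$I - K{\left(1,\frac{9}{-5} - \frac{3}{11} \right)} = 0 - \left(\frac{9}{-5} - \frac{3}{11}\right) = 0 - \left(9 \left(- \frac{1}{5}\right) - \frac{3}{11}\right) = 0 - \left(- \frac{9}{5} - \frac{3}{11}\right) = 0 - - \frac{114}{55} = 0 + \frac{114}{55} = \frac{114}{55}$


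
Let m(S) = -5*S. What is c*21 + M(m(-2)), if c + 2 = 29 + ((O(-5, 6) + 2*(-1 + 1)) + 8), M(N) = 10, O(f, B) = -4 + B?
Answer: 787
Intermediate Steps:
c = 37 (c = -2 + (29 + (((-4 + 6) + 2*(-1 + 1)) + 8)) = -2 + (29 + ((2 + 2*0) + 8)) = -2 + (29 + ((2 + 0) + 8)) = -2 + (29 + (2 + 8)) = -2 + (29 + 10) = -2 + 39 = 37)
c*21 + M(m(-2)) = 37*21 + 10 = 777 + 10 = 787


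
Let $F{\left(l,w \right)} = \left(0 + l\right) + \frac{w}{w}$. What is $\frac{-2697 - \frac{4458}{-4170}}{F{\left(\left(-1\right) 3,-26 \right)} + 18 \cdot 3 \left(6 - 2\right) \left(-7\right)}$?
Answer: $\frac{936836}{526115} \approx 1.7807$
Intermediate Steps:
$F{\left(l,w \right)} = 1 + l$ ($F{\left(l,w \right)} = l + 1 = 1 + l$)
$\frac{-2697 - \frac{4458}{-4170}}{F{\left(\left(-1\right) 3,-26 \right)} + 18 \cdot 3 \left(6 - 2\right) \left(-7\right)} = \frac{-2697 - \frac{4458}{-4170}}{\left(1 - 3\right) + 18 \cdot 3 \left(6 - 2\right) \left(-7\right)} = \frac{-2697 - - \frac{743}{695}}{\left(1 - 3\right) + 18 \cdot 3 \cdot 4 \left(-7\right)} = \frac{-2697 + \frac{743}{695}}{-2 + 18 \cdot 12 \left(-7\right)} = - \frac{1873672}{695 \left(-2 + 216 \left(-7\right)\right)} = - \frac{1873672}{695 \left(-2 - 1512\right)} = - \frac{1873672}{695 \left(-1514\right)} = \left(- \frac{1873672}{695}\right) \left(- \frac{1}{1514}\right) = \frac{936836}{526115}$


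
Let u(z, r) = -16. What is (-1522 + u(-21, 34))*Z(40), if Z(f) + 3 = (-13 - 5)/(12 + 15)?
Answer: 16918/3 ≈ 5639.3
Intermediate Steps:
Z(f) = -11/3 (Z(f) = -3 + (-13 - 5)/(12 + 15) = -3 - 18/27 = -3 - 18*1/27 = -3 - 2/3 = -11/3)
(-1522 + u(-21, 34))*Z(40) = (-1522 - 16)*(-11/3) = -1538*(-11/3) = 16918/3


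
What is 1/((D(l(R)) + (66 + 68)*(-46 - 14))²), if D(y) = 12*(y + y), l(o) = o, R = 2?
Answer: 1/63872064 ≈ 1.5656e-8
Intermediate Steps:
D(y) = 24*y (D(y) = 12*(2*y) = 24*y)
1/((D(l(R)) + (66 + 68)*(-46 - 14))²) = 1/((24*2 + (66 + 68)*(-46 - 14))²) = 1/((48 + 134*(-60))²) = 1/((48 - 8040)²) = 1/((-7992)²) = 1/63872064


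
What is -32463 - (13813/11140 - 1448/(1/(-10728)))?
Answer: -173412015793/11140 ≈ -1.5567e+7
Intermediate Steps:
-32463 - (13813/11140 - 1448/(1/(-10728))) = -32463 - (13813*(1/11140) - 1448/(-1/10728)) = -32463 - (13813/11140 - 1448*(-10728)) = -32463 - (13813/11140 + 15534144) = -32463 - 1*173050377973/11140 = -32463 - 173050377973/11140 = -173412015793/11140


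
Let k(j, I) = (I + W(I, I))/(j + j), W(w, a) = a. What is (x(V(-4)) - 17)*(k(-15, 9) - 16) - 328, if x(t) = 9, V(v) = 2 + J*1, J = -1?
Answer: -976/5 ≈ -195.20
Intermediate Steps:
V(v) = 1 (V(v) = 2 - 1*1 = 2 - 1 = 1)
k(j, I) = I/j (k(j, I) = (I + I)/(j + j) = (2*I)/((2*j)) = (2*I)*(1/(2*j)) = I/j)
(x(V(-4)) - 17)*(k(-15, 9) - 16) - 328 = (9 - 17)*(9/(-15) - 16) - 328 = -8*(9*(-1/15) - 16) - 328 = -8*(-⅗ - 16) - 328 = -8*(-83/5) - 328 = 664/5 - 328 = -976/5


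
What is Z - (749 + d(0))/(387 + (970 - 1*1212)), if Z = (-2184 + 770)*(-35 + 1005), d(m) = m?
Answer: -198879849/145 ≈ -1.3716e+6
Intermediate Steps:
Z = -1371580 (Z = -1414*970 = -1371580)
Z - (749 + d(0))/(387 + (970 - 1*1212)) = -1371580 - (749 + 0)/(387 + (970 - 1*1212)) = -1371580 - 749/(387 + (970 - 1212)) = -1371580 - 749/(387 - 242) = -1371580 - 749/145 = -198879849/145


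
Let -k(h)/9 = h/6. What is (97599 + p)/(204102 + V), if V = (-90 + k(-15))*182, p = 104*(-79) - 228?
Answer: 89155/191817 ≈ 0.46479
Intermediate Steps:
k(h) = -3*h/2 (k(h) = -9*h/6 = -3*h/2)
p = -8444 (p = -8216 - 228 = -8444)
V = -12285 (V = (-90 - 3/2*(-15))*182 = (-90 + 45/2)*182 = -135/2*182 = -12285)
(97599 + p)/(204102 + V) = (97599 - 8444)/(204102 - 12285) = 89155/191817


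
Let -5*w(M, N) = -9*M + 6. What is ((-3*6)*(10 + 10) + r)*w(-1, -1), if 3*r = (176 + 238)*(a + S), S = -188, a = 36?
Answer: 64008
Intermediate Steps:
w(M, N) = -6/5 + 9*M/5 (w(M, N) = -(-9*M + 6)/5 = -(6 - 9*M)/5 = -6/5 + 9*M/5)
r = -20976 (r = ((176 + 238)*(36 - 188))/3 = (414*(-152))/3 = (⅓)*(-62928) = -20976)
((-3*6)*(10 + 10) + r)*w(-1, -1) = ((-3*6)*(10 + 10) - 20976)*(-6/5 + (9/5)*(-1)) = (-18*20 - 20976)*(-6/5 - 9/5) = (-360 - 20976)*(-3) = -21336*(-3) = 64008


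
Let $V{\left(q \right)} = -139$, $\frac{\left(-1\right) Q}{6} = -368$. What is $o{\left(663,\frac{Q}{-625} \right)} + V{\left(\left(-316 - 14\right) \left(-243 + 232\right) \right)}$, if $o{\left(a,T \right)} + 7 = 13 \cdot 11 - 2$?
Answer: $-5$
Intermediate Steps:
$Q = 2208$ ($Q = \left(-6\right) \left(-368\right) = 2208$)
$o{\left(a,T \right)} = 134$ ($o{\left(a,T \right)} = -7 + \left(13 \cdot 11 - 2\right) = -7 + \left(143 - 2\right) = -7 + 141 = 134$)
$o{\left(663,\frac{Q}{-625} \right)} + V{\left(\left(-316 - 14\right) \left(-243 + 232\right) \right)} = 134 - 139 = -5$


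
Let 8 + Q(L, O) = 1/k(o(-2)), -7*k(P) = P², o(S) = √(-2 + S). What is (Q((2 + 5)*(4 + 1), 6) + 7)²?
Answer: 9/16 ≈ 0.56250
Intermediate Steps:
k(P) = -P²/7
Q(L, O) = -25/4 (Q(L, O) = -8 + 1/(-(√(-2 - 2))²/7) = -8 + 1/(-(√(-4))²/7) = -8 + 1/(-(2*I)²/7) = -8 + 1/(-⅐*(-4)) = -8 + 1/(4/7) = -8 + 7/4 = -25/4)
(Q((2 + 5)*(4 + 1), 6) + 7)² = (-25/4 + 7)² = (¾)² = 9/16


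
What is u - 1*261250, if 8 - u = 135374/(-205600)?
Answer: -26855609913/102800 ≈ -2.6124e+5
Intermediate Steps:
u = 890087/102800 (u = 8 - 135374/(-205600) = 8 - 135374*(-1)/205600 = 8 - 1*(-67687/102800) = 8 + 67687/102800 = 890087/102800 ≈ 8.6584)
u - 1*261250 = 890087/102800 - 1*261250 = 890087/102800 - 261250 = -26855609913/102800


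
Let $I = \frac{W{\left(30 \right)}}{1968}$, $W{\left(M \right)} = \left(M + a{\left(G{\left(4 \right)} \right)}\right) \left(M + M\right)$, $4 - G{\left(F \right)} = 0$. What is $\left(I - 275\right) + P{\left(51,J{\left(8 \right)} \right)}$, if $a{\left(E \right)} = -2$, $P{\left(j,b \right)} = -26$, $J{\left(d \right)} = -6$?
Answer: $- \frac{12306}{41} \approx -300.15$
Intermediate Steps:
$G{\left(F \right)} = 4$ ($G{\left(F \right)} = 4 - 0 = 4 + 0 = 4$)
$W{\left(M \right)} = 2 M \left(-2 + M\right)$ ($W{\left(M \right)} = \left(M - 2\right) \left(M + M\right) = \left(-2 + M\right) 2 M = 2 M \left(-2 + M\right)$)
$I = \frac{35}{41}$ ($I = \frac{2 \cdot 30 \left(-2 + 30\right)}{1968} = 2 \cdot 30 \cdot 28 \cdot \frac{1}{1968} = 1680 \cdot \frac{1}{1968} = \frac{35}{41} \approx 0.85366$)
$\left(I - 275\right) + P{\left(51,J{\left(8 \right)} \right)} = \left(\frac{35}{41} - 275\right) - 26 = - \frac{11240}{41} - 26 = - \frac{12306}{41}$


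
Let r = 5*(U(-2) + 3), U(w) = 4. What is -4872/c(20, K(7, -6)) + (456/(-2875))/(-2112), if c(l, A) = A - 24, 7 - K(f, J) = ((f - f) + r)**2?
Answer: 8932171/2277000 ≈ 3.9228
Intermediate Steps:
r = 35 (r = 5*(4 + 3) = 5*7 = 35)
K(f, J) = -1218 (K(f, J) = 7 - ((f - f) + 35)**2 = 7 - (0 + 35)**2 = 7 - 1*35**2 = 7 - 1*1225 = 7 - 1225 = -1218)
c(l, A) = -24 + A
-4872/c(20, K(7, -6)) + (456/(-2875))/(-2112) = -4872/(-24 - 1218) + (456/(-2875))/(-2112) = -4872/(-1242) + (456*(-1/2875))*(-1/2112) = -4872*(-1/1242) - 456/2875*(-1/2112) = 812/207 + 19/253000 = 8932171/2277000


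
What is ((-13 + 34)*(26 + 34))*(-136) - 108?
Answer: -171468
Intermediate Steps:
((-13 + 34)*(26 + 34))*(-136) - 108 = (21*60)*(-136) - 108 = 1260*(-136) - 108 = -171360 - 108 = -171468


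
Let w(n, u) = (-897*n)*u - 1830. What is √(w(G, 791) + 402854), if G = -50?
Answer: √35877374 ≈ 5989.8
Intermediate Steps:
w(n, u) = -1830 - 897*n*u (w(n, u) = -897*n*u - 1830 = -1830 - 897*n*u)
√(w(G, 791) + 402854) = √((-1830 - 897*(-50)*791) + 402854) = √((-1830 + 35476350) + 402854) = √(35474520 + 402854) = √35877374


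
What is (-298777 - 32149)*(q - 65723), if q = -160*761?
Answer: 62042999258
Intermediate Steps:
q = -121760
(-298777 - 32149)*(q - 65723) = (-298777 - 32149)*(-121760 - 65723) = -330926*(-187483) = 62042999258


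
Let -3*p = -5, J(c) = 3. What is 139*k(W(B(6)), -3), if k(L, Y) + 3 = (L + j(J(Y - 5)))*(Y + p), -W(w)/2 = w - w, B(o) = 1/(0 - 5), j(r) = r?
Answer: -973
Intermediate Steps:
p = 5/3 (p = -1/3*(-5) = 5/3 ≈ 1.6667)
B(o) = -1/5 (B(o) = 1/(-5) = -1/5)
W(w) = 0 (W(w) = -2*(w - w) = -2*0 = 0)
k(L, Y) = -3 + (3 + L)*(5/3 + Y) (k(L, Y) = -3 + (L + 3)*(Y + 5/3) = -3 + (3 + L)*(5/3 + Y))
139*k(W(B(6)), -3) = 139*(2 + 3*(-3) + (5/3)*0 + 0*(-3)) = 139*(2 - 9 + 0 + 0) = 139*(-7) = -973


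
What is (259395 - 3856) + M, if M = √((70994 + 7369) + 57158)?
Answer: 255539 + √135521 ≈ 2.5591e+5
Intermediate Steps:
M = √135521 (M = √(78363 + 57158) = √135521 ≈ 368.13)
(259395 - 3856) + M = (259395 - 3856) + √135521 = 255539 + √135521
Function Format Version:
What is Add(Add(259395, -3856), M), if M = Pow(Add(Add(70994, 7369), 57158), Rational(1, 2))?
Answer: Add(255539, Pow(135521, Rational(1, 2))) ≈ 2.5591e+5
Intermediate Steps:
M = Pow(135521, Rational(1, 2)) (M = Pow(Add(78363, 57158), Rational(1, 2)) = Pow(135521, Rational(1, 2)) ≈ 368.13)
Add(Add(259395, -3856), M) = Add(Add(259395, -3856), Pow(135521, Rational(1, 2))) = Add(255539, Pow(135521, Rational(1, 2)))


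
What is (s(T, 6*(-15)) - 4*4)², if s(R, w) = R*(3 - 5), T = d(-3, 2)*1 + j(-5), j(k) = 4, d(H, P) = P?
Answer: 784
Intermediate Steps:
T = 6 (T = 2*1 + 4 = 2 + 4 = 6)
s(R, w) = -2*R (s(R, w) = R*(-2) = -2*R)
(s(T, 6*(-15)) - 4*4)² = (-2*6 - 4*4)² = (-12 - 16)² = (-28)² = 784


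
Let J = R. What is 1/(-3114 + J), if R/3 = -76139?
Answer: -1/231531 ≈ -4.3191e-6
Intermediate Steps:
R = -228417 (R = 3*(-76139) = -228417)
J = -228417
1/(-3114 + J) = 1/(-3114 - 228417) = 1/(-231531) = -1/231531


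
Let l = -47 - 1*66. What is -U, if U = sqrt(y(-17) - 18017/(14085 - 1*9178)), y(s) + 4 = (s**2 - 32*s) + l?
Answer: -sqrt(17151903265)/4907 ≈ -26.689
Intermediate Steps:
l = -113 (l = -47 - 66 = -113)
y(s) = -117 + s**2 - 32*s (y(s) = -4 + ((s**2 - 32*s) - 113) = -4 + (-113 + s**2 - 32*s) = -117 + s**2 - 32*s)
U = sqrt(17151903265)/4907 (U = sqrt((-117 + (-17)**2 - 32*(-17)) - 18017/(14085 - 1*9178)) = sqrt((-117 + 289 + 544) - 18017/(14085 - 9178)) = sqrt(716 - 18017/4907) = sqrt(3495395/4907) = sqrt(17151903265)/4907 ≈ 26.689)
-U = -sqrt(17151903265)/4907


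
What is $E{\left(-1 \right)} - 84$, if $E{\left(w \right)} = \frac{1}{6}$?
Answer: $- \frac{503}{6} \approx -83.833$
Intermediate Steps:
$E{\left(w \right)} = \frac{1}{6}$
$E{\left(-1 \right)} - 84 = \frac{1}{6} - 84 = - \frac{503}{6}$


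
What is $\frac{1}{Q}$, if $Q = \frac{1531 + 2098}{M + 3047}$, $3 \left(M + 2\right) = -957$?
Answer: $\frac{2726}{3629} \approx 0.75117$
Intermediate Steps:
$M = -321$ ($M = -2 + \frac{1}{3} \left(-957\right) = -2 - 319 = -321$)
$Q = \frac{3629}{2726}$ ($Q = \frac{1531 + 2098}{-321 + 3047} = \frac{3629}{2726} \approx 1.3313$)
$\frac{1}{Q} = \frac{1}{\frac{3629}{2726}} = \frac{2726}{3629}$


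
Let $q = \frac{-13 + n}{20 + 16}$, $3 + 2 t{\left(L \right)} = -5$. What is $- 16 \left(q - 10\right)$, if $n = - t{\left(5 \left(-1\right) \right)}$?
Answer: $164$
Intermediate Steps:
$t{\left(L \right)} = -4$ ($t{\left(L \right)} = - \frac{3}{2} + \frac{1}{2} \left(-5\right) = - \frac{3}{2} - \frac{5}{2} = -4$)
$n = 4$ ($n = \left(-1\right) \left(-4\right) = 4$)
$q = - \frac{1}{4}$ ($q = \frac{-13 + 4}{20 + 16} = - \frac{9}{36} = \left(-9\right) \frac{1}{36} = - \frac{1}{4} \approx -0.25$)
$- 16 \left(q - 10\right) = - 16 \left(- \frac{1}{4} - 10\right) = \left(-16\right) \left(- \frac{41}{4}\right) = 164$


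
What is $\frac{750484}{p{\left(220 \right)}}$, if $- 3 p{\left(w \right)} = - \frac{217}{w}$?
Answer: $\frac{70759920}{31} \approx 2.2826 \cdot 10^{6}$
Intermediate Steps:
$p{\left(w \right)} = \frac{217}{3 w}$ ($p{\left(w \right)} = - \frac{\left(-217\right) \frac{1}{w}}{3} = \frac{217}{3 w}$)
$\frac{750484}{p{\left(220 \right)}} = \frac{750484}{\frac{217}{3} \cdot \frac{1}{220}} = \frac{750484}{\frac{217}{660}} = 750484 \cdot \frac{660}{217} = \frac{70759920}{31}$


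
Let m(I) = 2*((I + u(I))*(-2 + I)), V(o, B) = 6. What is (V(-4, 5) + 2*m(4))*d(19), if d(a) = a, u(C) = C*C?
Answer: 3154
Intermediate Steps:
u(C) = C²
m(I) = 2*(-2 + I)*(I + I²) (m(I) = 2*((I + I²)*(-2 + I)) = 2*((-2 + I)*(I + I²)) = 2*(-2 + I)*(I + I²))
(V(-4, 5) + 2*m(4))*d(19) = (6 + 2*(2*4*(-2 + 4² - 1*4)))*19 = (6 + 2*(2*4*(-2 + 16 - 4)))*19 = (6 + 2*(2*4*10))*19 = (6 + 2*80)*19 = (6 + 160)*19 = 166*19 = 3154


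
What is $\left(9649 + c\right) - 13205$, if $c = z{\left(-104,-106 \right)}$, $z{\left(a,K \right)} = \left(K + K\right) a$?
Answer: $18492$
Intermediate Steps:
$z{\left(a,K \right)} = 2 K a$
$c = 22048$ ($c = 2 \left(-106\right) \left(-104\right) = 22048$)
$\left(9649 + c\right) - 13205 = \left(9649 + 22048\right) - 13205 = 31697 - 13205 = 18492$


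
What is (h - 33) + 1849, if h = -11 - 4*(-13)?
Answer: 1857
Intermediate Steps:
h = 41 (h = -11 + 52 = 41)
(h - 33) + 1849 = (41 - 33) + 1849 = 8 + 1849 = 1857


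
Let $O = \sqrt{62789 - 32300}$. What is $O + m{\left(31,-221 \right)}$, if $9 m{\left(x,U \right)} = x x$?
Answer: $\frac{961}{9} + \sqrt{30489} \approx 281.39$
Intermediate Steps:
$m{\left(x,U \right)} = \frac{x^{2}}{9}$ ($m{\left(x,U \right)} = \frac{x x}{9} = \frac{x^{2}}{9}$)
$O = \sqrt{30489} \approx 174.61$
$O + m{\left(31,-221 \right)} = \sqrt{30489} + \frac{31^{2}}{9} = \sqrt{30489} + \frac{1}{9} \cdot 961 = \sqrt{30489} + \frac{961}{9} = \frac{961}{9} + \sqrt{30489}$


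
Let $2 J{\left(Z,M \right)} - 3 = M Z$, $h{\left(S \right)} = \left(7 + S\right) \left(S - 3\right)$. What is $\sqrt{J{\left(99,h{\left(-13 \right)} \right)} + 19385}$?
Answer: $\frac{\sqrt{96554}}{2} \approx 155.37$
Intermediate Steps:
$h{\left(S \right)} = \left(-3 + S\right) \left(7 + S\right)$ ($h{\left(S \right)} = \left(7 + S\right) \left(-3 + S\right) = \left(-3 + S\right) \left(7 + S\right)$)
$J{\left(Z,M \right)} = \frac{3}{2} + \frac{M Z}{2}$
$\sqrt{J{\left(99,h{\left(-13 \right)} \right)} + 19385} = \sqrt{\left(\frac{3}{2} + \frac{1}{2} \left(-21 + \left(-13\right)^{2} + 4 \left(-13\right)\right) 99\right) + 19385} = \sqrt{\left(\frac{3}{2} + \frac{1}{2} \left(-21 + 169 - 52\right) 99\right) + 19385} = \sqrt{\left(\frac{3}{2} + \frac{1}{2} \cdot 96 \cdot 99\right) + 19385} = \sqrt{\left(\frac{3}{2} + 4752\right) + 19385} = \sqrt{\frac{9507}{2} + 19385} = \sqrt{\frac{48277}{2}} = \frac{\sqrt{96554}}{2}$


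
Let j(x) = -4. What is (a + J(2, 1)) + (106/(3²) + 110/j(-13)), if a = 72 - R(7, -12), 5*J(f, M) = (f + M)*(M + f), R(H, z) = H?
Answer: 4597/90 ≈ 51.078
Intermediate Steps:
J(f, M) = (M + f)²/5 (J(f, M) = ((f + M)*(M + f))/5 = ((M + f)*(M + f))/5 = (M + f)²/5)
a = 65 (a = 72 - 1*7 = 72 - 7 = 65)
(a + J(2, 1)) + (106/(3²) + 110/j(-13)) = (65 + (1 + 2)²/5) + (106/(3²) + 110/(-4)) = (65 + (⅕)*3²) + (106/9 + 110*(-¼)) = (65 + (⅕)*9) + (106*(⅑) - 55/2) = (65 + 9/5) + (106/9 - 55/2) = 334/5 - 283/18 = 4597/90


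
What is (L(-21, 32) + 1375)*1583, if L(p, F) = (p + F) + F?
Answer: 2244694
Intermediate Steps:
L(p, F) = p + 2*F (L(p, F) = (F + p) + F = p + 2*F)
(L(-21, 32) + 1375)*1583 = ((-21 + 2*32) + 1375)*1583 = ((-21 + 64) + 1375)*1583 = (43 + 1375)*1583 = 1418*1583 = 2244694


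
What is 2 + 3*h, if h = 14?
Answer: 44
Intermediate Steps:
2 + 3*h = 2 + 3*14 = 2 + 42 = 44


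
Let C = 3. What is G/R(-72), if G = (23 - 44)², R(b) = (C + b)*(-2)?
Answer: 147/46 ≈ 3.1957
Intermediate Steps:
R(b) = -6 - 2*b (R(b) = (3 + b)*(-2) = -6 - 2*b)
G = 441 (G = (-21)² = 441)
G/R(-72) = 441/(-6 - 2*(-72)) = 441/(-6 + 144) = 441/138 = 441*(1/138) = 147/46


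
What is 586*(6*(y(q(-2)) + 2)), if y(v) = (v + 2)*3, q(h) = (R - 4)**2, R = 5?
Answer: 38676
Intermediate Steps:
q(h) = 1 (q(h) = (5 - 4)**2 = 1**2 = 1)
y(v) = 6 + 3*v (y(v) = (2 + v)*3 = 6 + 3*v)
586*(6*(y(q(-2)) + 2)) = 586*(6*((6 + 3*1) + 2)) = 586*(6*((6 + 3) + 2)) = 586*(6*(9 + 2)) = 586*(6*11) = 586*66 = 38676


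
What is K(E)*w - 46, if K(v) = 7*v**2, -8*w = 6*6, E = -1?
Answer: -155/2 ≈ -77.500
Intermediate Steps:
w = -9/2 (w = -3*6/4 = -1/8*36 = -9/2 ≈ -4.5000)
K(E)*w - 46 = (7*(-1)**2)*(-9/2) - 46 = (7*1)*(-9/2) - 46 = 7*(-9/2) - 46 = -63/2 - 46 = -155/2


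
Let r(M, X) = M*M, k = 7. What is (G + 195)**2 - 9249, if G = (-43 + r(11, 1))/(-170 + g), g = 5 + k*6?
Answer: 47957392/1681 ≈ 28529.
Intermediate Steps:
r(M, X) = M**2
g = 47 (g = 5 + 7*6 = 5 + 42 = 47)
G = -26/41 (G = (-43 + 11**2)/(-170 + 47) = (-43 + 121)/(-123) = 78*(-1/123) = -26/41 ≈ -0.63415)
(G + 195)**2 - 9249 = (-26/41 + 195)**2 - 9249 = (7969/41)**2 - 9249 = 63504961/1681 - 9249 = 47957392/1681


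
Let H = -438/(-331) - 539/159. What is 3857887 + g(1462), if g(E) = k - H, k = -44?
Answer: 203034528014/52629 ≈ 3.8578e+6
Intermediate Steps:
H = -108767/52629 (H = -438*(-1/331) - 539*1/159 = 438/331 - 539/159 = -108767/52629 ≈ -2.0667)
g(E) = -2206909/52629 (g(E) = -44 - 1*(-108767/52629) = -44 + 108767/52629 = -2206909/52629)
3857887 + g(1462) = 3857887 - 2206909/52629 = 203034528014/52629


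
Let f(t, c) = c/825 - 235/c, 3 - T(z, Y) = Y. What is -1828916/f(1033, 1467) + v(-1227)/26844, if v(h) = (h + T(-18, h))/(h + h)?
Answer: -8100784985882737169/7166538438648 ≈ -1.1304e+6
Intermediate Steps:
T(z, Y) = 3 - Y
f(t, c) = -235/c + c/825 (f(t, c) = c*(1/825) - 235/c = c/825 - 235/c = -235/c + c/825)
v(h) = 3/(2*h) (v(h) = (h + (3 - h))/(h + h) = 3/((2*h)) = 3*(1/(2*h)) = 3/(2*h))
-1828916/f(1033, 1467) + v(-1227)/26844 = -1828916/(-235/1467 + (1/825)*1467) + ((3/2)/(-1227))/26844 = -1828916/(-235*1/1467 + 489/275) + ((3/2)*(-1/1227))*(1/26844) = -1828916/(-235/1467 + 489/275) - 1/818*1/26844 = -1828916/652738/403425 - 1/21958392 = -1828916*403425/652738 - 1/21958392 = -368915218650/326369 - 1/21958392 = -8100784985882737169/7166538438648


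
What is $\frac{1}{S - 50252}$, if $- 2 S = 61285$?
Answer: $- \frac{2}{161789} \approx -1.2362 \cdot 10^{-5}$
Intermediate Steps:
$S = - \frac{61285}{2}$ ($S = \left(- \frac{1}{2}\right) 61285 = - \frac{61285}{2} \approx -30643.0$)
$\frac{1}{S - 50252} = \frac{1}{- \frac{61285}{2} - 50252} = \frac{1}{- \frac{161789}{2}} = - \frac{2}{161789}$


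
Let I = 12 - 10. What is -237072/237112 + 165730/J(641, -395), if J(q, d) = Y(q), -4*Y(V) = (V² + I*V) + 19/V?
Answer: -10211875194674/3915260061389 ≈ -2.6082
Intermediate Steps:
I = 2
Y(V) = -19/(4*V) - V/2 - V²/4 (Y(V) = -((V² + 2*V) + 19/V)/4 = -(V² + 2*V + 19/V)/4 = -19/(4*V) - V/2 - V²/4)
J(q, d) = (-19 + q²*(-2 - q))/(4*q)
-237072/237112 + 165730/J(641, -395) = -237072/237112 + 165730/(((¼)*(-19 + 641²*(-2 - 1*641))/641)) = -237072*1/237112 + 165730/(((¼)*(1/641)*(-19 + 410881*(-2 - 641)))) = -29634/29639 + 165730/(((¼)*(1/641)*(-19 + 410881*(-643)))) = -29634/29639 + 165730/(((¼)*(1/641)*(-19 - 264196483))) = -29634/29639 + 165730/(((¼)*(1/641)*(-264196502))) = -29634/29639 + 165730/(-132098251/1282) = -29634/29639 + 165730*(-1282/132098251) = -29634/29639 - 212465860/132098251 = -10211875194674/3915260061389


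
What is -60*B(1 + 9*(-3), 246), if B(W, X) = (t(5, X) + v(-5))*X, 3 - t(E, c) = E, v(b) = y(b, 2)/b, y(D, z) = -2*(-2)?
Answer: 41328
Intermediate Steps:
y(D, z) = 4
v(b) = 4/b
t(E, c) = 3 - E
B(W, X) = -14*X/5 (B(W, X) = ((3 - 1*5) + 4/(-5))*X = ((3 - 5) + 4*(-⅕))*X = (-2 - ⅘)*X = -14*X/5)
-60*B(1 + 9*(-3), 246) = -(-168)*246 = -60*(-3444/5) = 41328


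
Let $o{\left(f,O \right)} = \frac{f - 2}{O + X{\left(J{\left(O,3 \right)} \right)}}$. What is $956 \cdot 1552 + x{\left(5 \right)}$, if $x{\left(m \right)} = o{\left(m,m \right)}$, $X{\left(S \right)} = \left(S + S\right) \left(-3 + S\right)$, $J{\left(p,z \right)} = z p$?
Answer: $\frac{541554883}{365} \approx 1.4837 \cdot 10^{6}$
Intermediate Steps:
$J{\left(p,z \right)} = p z$
$X{\left(S \right)} = 2 S \left(-3 + S\right)$
$o{\left(f,O \right)} = \frac{-2 + f}{O + 6 O \left(-3 + 3 O\right)}$ ($o{\left(f,O \right)} = \frac{f - 2}{O + 2 O 3 \left(-3 + O 3\right)} = \frac{-2 + f}{O + 2 \cdot 3 O \left(-3 + 3 O\right)} = \frac{-2 + f}{O + 6 O \left(-3 + 3 O\right)}$)
$x{\left(m \right)} = \frac{-2 + m}{m \left(-17 + 18 m\right)}$
$956 \cdot 1552 + x{\left(5 \right)} = 956 \cdot 1552 + \frac{-2 + 5}{5 \left(-17 + 18 \cdot 5\right)} = 1483712 + \frac{1}{5} \frac{1}{-17 + 90} \cdot 3 = 1483712 + \frac{1}{5} \cdot \frac{1}{73} \cdot 3 = 1483712 + \frac{3}{365} = \frac{541554883}{365}$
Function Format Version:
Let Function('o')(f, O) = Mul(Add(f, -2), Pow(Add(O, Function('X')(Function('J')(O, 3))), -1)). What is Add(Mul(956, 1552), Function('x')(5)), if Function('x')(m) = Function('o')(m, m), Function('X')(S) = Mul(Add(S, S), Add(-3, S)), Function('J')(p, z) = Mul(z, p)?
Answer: Rational(541554883, 365) ≈ 1.4837e+6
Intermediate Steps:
Function('J')(p, z) = Mul(p, z)
Function('X')(S) = Mul(2, S, Add(-3, S)) (Function('X')(S) = Mul(Mul(2, S), Add(-3, S)) = Mul(2, S, Add(-3, S)))
Function('o')(f, O) = Mul(Pow(Add(O, Mul(6, O, Add(-3, Mul(3, O)))), -1), Add(-2, f)) (Function('o')(f, O) = Mul(Add(f, -2), Pow(Add(O, Mul(2, Mul(O, 3), Add(-3, Mul(O, 3)))), -1)) = Mul(Add(-2, f), Pow(Add(O, Mul(2, Mul(3, O), Add(-3, Mul(3, O)))), -1)) = Mul(Add(-2, f), Pow(Add(O, Mul(6, O, Add(-3, Mul(3, O)))), -1)) = Mul(Pow(Add(O, Mul(6, O, Add(-3, Mul(3, O)))), -1), Add(-2, f)))
Function('x')(m) = Mul(Pow(m, -1), Pow(Add(-17, Mul(18, m)), -1), Add(-2, m))
Add(Mul(956, 1552), Function('x')(5)) = Add(Mul(956, 1552), Mul(Pow(5, -1), Pow(Add(-17, Mul(18, 5)), -1), Add(-2, 5))) = Add(1483712, Mul(Rational(1, 5), Pow(Add(-17, 90), -1), 3)) = Add(1483712, Mul(Rational(1, 5), Pow(73, -1), 3)) = Add(1483712, Mul(Rational(1, 5), Rational(1, 73), 3)) = Add(1483712, Rational(3, 365)) = Rational(541554883, 365)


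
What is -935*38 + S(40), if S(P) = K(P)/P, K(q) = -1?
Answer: -1421201/40 ≈ -35530.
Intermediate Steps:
S(P) = -1/P
-935*38 + S(40) = -935*38 - 1/40 = -35530 - 1*1/40 = -35530 - 1/40 = -1421201/40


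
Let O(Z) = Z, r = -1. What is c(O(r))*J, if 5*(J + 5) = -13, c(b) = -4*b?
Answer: -152/5 ≈ -30.400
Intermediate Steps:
J = -38/5 (J = -5 + (1/5)*(-13) = -5 - 13/5 = -38/5 ≈ -7.6000)
c(O(r))*J = -4*(-1)*(-38/5) = 4*(-38/5) = -152/5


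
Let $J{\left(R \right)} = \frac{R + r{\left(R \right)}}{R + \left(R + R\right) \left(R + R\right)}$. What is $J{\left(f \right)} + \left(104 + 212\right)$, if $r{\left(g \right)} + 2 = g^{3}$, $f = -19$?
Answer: $\frac{88684}{285} \approx 311.17$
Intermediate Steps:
$r{\left(g \right)} = -2 + g^{3}$
$J{\left(R \right)} = \frac{-2 + R + R^{3}}{R + 4 R^{2}}$ ($J{\left(R \right)} = \frac{R + \left(-2 + R^{3}\right)}{R + \left(R + R\right) \left(R + R\right)} = \frac{-2 + R + R^{3}}{R + 2 R 2 R} = \frac{-2 + R + R^{3}}{R + 4 R^{2}}$)
$J{\left(f \right)} + \left(104 + 212\right) = \frac{-2 - 19 + \left(-19\right)^{3}}{\left(-19\right) \left(1 + 4 \left(-19\right)\right)} + \left(104 + 212\right) = - \frac{-2 - 19 - 6859}{19 \left(1 - 76\right)} + 316 = \left(- \frac{1}{19}\right) \frac{1}{-75} \left(-6880\right) + 316 = \left(- \frac{1}{19}\right) \left(- \frac{1}{75}\right) \left(-6880\right) + 316 = - \frac{1376}{285} + 316 = \frac{88684}{285}$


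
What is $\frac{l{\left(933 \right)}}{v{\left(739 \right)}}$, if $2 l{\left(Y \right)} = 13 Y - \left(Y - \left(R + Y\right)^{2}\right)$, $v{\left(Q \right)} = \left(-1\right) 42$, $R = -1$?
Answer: $- \frac{219955}{21} \approx -10474.0$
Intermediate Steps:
$v{\left(Q \right)} = -42$
$l{\left(Y \right)} = \frac{\left(-1 + Y\right)^{2}}{2} + 6 Y$ ($l{\left(Y \right)} = \frac{13 Y - \left(Y - \left(-1 + Y\right)^{2}\right)}{2} = \frac{\left(-1 + Y\right)^{2} + 12 Y}{2} = \frac{\left(-1 + Y\right)^{2}}{2} + 6 Y$)
$\frac{l{\left(933 \right)}}{v{\left(739 \right)}} = \frac{\frac{\left(-1 + 933\right)^{2}}{2} + 6 \cdot 933}{-42} = \left(\frac{932^{2}}{2} + 5598\right) \left(- \frac{1}{42}\right) = \left(\frac{1}{2} \cdot 868624 + 5598\right) \left(- \frac{1}{42}\right) = \left(434312 + 5598\right) \left(- \frac{1}{42}\right) = 439910 \left(- \frac{1}{42}\right) = - \frac{219955}{21}$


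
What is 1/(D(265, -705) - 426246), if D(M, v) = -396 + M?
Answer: -1/426377 ≈ -2.3453e-6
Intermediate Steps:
1/(D(265, -705) - 426246) = 1/((-396 + 265) - 426246) = 1/(-131 - 426246) = 1/(-426377) = -1/426377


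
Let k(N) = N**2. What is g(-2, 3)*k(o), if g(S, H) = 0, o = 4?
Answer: 0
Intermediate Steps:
g(-2, 3)*k(o) = 0*4**2 = 0*16 = 0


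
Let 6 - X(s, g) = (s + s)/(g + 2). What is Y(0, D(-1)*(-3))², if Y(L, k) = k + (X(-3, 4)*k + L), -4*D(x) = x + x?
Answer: 144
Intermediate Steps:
X(s, g) = 6 - 2*s/(2 + g) (X(s, g) = 6 - (s + s)/(g + 2) = 6 - 2*s/(2 + g))
D(x) = -x/2 (D(x) = -(x + x)/4 = -x/2)
Y(L, k) = L + 8*k (Y(L, k) = k + ((2*(6 - 1*(-3) + 3*4)/(2 + 4))*k + L) = k + ((2*(6 + 3 + 12)/6)*k + L) = k + ((2*(⅙)*21)*k + L) = k + (7*k + L) = k + (L + 7*k) = L + 8*k)
Y(0, D(-1)*(-3))² = (0 + 8*(-½*(-1)*(-3)))² = (0 + 8*((½)*(-3)))² = (0 + 8*(-3/2))² = (0 - 12)² = (-12)² = 144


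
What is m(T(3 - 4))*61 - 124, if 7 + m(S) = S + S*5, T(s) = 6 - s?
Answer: 2011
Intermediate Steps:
m(S) = -7 + 6*S (m(S) = -7 + (S + S*5) = -7 + (S + 5*S) = -7 + 6*S)
m(T(3 - 4))*61 - 124 = (-7 + 6*(6 - (3 - 4)))*61 - 124 = (-7 + 6*(6 - 1*(-1)))*61 - 124 = (-7 + 6*(6 + 1))*61 - 124 = (-7 + 6*7)*61 - 124 = (-7 + 42)*61 - 124 = 35*61 - 124 = 2135 - 124 = 2011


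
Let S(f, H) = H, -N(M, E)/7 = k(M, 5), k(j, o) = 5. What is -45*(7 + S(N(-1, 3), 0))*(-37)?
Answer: 11655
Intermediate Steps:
N(M, E) = -35 (N(M, E) = -7*5 = -35)
-45*(7 + S(N(-1, 3), 0))*(-37) = -45*(7 + 0)*(-37) = -45*7*(-37) = -315*(-37) = 11655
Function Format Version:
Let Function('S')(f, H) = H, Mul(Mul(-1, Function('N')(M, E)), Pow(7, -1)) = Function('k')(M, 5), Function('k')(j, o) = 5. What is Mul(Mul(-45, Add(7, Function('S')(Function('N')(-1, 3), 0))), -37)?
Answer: 11655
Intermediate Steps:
Function('N')(M, E) = -35 (Function('N')(M, E) = Mul(-7, 5) = -35)
Mul(Mul(-45, Add(7, Function('S')(Function('N')(-1, 3), 0))), -37) = Mul(Mul(-45, Add(7, 0)), -37) = Mul(Mul(-45, 7), -37) = Mul(-315, -37) = 11655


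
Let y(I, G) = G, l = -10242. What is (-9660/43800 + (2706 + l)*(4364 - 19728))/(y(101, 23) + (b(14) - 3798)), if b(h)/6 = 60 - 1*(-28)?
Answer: -84521665759/2370310 ≈ -35659.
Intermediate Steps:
b(h) = 528 (b(h) = 6*(60 - 1*(-28)) = 6*(60 + 28) = 6*88 = 528)
(-9660/43800 + (2706 + l)*(4364 - 19728))/(y(101, 23) + (b(14) - 3798)) = (-9660/43800 + (2706 - 10242)*(4364 - 19728))/(23 + (528 - 3798)) = (-9660*1/43800 - 7536*(-15364))/(23 - 3270) = (-161/730 + 115783104)/(-3247) = (84521665759/730)*(-1/3247) = -84521665759/2370310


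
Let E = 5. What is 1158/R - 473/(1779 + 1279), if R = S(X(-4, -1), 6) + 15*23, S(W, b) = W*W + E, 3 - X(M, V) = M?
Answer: 101589/36974 ≈ 2.7476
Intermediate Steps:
X(M, V) = 3 - M
S(W, b) = 5 + W² (S(W, b) = W*W + 5 = W² + 5 = 5 + W²)
R = 399 (R = (5 + (3 - 1*(-4))²) + 15*23 = (5 + (3 + 4)²) + 345 = (5 + 7²) + 345 = (5 + 49) + 345 = 54 + 345 = 399)
1158/R - 473/(1779 + 1279) = 1158/399 - 473/(1779 + 1279) = 1158*(1/399) - 473/3058 = 386/133 - 473*1/3058 = 386/133 - 43/278 = 101589/36974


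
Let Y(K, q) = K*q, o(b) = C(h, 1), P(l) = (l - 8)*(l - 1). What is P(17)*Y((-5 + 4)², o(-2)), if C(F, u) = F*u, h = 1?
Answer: 144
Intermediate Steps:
P(l) = (-1 + l)*(-8 + l) (P(l) = (-8 + l)*(-1 + l) = (-1 + l)*(-8 + l))
o(b) = 1 (o(b) = 1*1 = 1)
P(17)*Y((-5 + 4)², o(-2)) = (8 + 17² - 9*17)*((-5 + 4)²*1) = (8 + 289 - 153)*((-1)²*1) = 144*(1*1) = 144*1 = 144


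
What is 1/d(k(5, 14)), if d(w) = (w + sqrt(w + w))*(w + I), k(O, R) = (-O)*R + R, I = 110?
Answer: -1/3132 - I*sqrt(7)/43848 ≈ -0.00031928 - 6.0339e-5*I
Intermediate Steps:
k(O, R) = R - O*R (k(O, R) = -O*R + R = R - O*R)
d(w) = (110 + w)*(w + sqrt(2)*sqrt(w)) (d(w) = (w + sqrt(w + w))*(w + 110) = (w + sqrt(2*w))*(110 + w) = (w + sqrt(2)*sqrt(w))*(110 + w) = (110 + w)*(w + sqrt(2)*sqrt(w)))
1/d(k(5, 14)) = 1/((14*(1 - 1*5))**2 + 110*(14*(1 - 1*5)) + sqrt(2)*(14*(1 - 1*5))**(3/2) + 110*sqrt(2)*sqrt(14*(1 - 1*5))) = 1/((14*(1 - 5))**2 + 110*(14*(1 - 5)) + sqrt(2)*(14*(1 - 5))**(3/2) + 110*sqrt(2)*sqrt(14*(1 - 5))) = 1/((14*(-4))**2 + 110*(14*(-4)) + sqrt(2)*(14*(-4))**(3/2) + 110*sqrt(2)*sqrt(14*(-4))) = 1/((-56)**2 + 110*(-56) + sqrt(2)*(-56)**(3/2) + 110*sqrt(2)*sqrt(-56)) = 1/(3136 - 6160 + sqrt(2)*(-112*I*sqrt(14)) + 110*sqrt(2)*(2*I*sqrt(14))) = 1/(3136 - 6160 - 224*I*sqrt(7) + 440*I*sqrt(7)) = 1/(-3024 + 216*I*sqrt(7))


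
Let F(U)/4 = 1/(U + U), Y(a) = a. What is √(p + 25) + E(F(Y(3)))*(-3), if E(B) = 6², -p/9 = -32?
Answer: -108 + √313 ≈ -90.308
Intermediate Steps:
F(U) = 2/U (F(U) = 4/(U + U) = 4/((2*U)) = 4*(1/(2*U)) = 2/U)
p = 288 (p = -9*(-32) = 288)
E(B) = 36
√(p + 25) + E(F(Y(3)))*(-3) = √(288 + 25) + 36*(-3) = √313 - 108 = -108 + √313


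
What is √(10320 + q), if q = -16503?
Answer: 3*I*√687 ≈ 78.632*I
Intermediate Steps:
√(10320 + q) = √(10320 - 16503) = √(-6183) = 3*I*√687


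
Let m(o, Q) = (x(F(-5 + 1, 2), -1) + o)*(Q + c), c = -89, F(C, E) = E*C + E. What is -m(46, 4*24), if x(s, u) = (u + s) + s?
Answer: -231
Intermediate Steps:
F(C, E) = E + C*E (F(C, E) = C*E + E = E + C*E)
x(s, u) = u + 2*s (x(s, u) = (s + u) + s = u + 2*s)
m(o, Q) = (-89 + Q)*(-13 + o) (m(o, Q) = ((-1 + 2*(2*(1 + (-5 + 1)))) + o)*(Q - 89) = ((-1 + 2*(2*(1 - 4))) + o)*(-89 + Q) = ((-1 + 2*(2*(-3))) + o)*(-89 + Q) = ((-1 + 2*(-6)) + o)*(-89 + Q) = ((-1 - 12) + o)*(-89 + Q) = (-13 + o)*(-89 + Q) = (-89 + Q)*(-13 + o))
-m(46, 4*24) = -(1157 - 89*46 - 52*24 + (4*24)*46) = -(1157 - 4094 - 13*96 + 96*46) = -(1157 - 4094 - 1248 + 4416) = -1*231 = -231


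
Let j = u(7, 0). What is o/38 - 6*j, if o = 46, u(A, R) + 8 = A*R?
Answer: 935/19 ≈ 49.211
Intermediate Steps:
u(A, R) = -8 + A*R
j = -8 (j = -8 + 7*0 = -8 + 0 = -8)
o/38 - 6*j = 46/38 - 6*(-8) = 46*(1/38) + 48 = 23/19 + 48 = 935/19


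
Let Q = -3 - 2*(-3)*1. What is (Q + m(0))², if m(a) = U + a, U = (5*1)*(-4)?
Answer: 289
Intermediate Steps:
U = -20 (U = 5*(-4) = -20)
m(a) = -20 + a
Q = 3 (Q = -3 + 6*1 = -3 + 6 = 3)
(Q + m(0))² = (3 + (-20 + 0))² = (3 - 20)² = (-17)² = 289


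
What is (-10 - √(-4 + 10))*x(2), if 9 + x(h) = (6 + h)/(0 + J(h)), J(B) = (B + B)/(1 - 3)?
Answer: 130 + 13*√6 ≈ 161.84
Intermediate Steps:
J(B) = -B (J(B) = (2*B)/(-2) = (2*B)*(-½) = -B)
x(h) = -9 - (6 + h)/h (x(h) = -9 + (6 + h)/(0 - h) = -9 + (6 + h)/((-h)) = -9 + (6 + h)*(-1/h) = -9 - (6 + h)/h)
(-10 - √(-4 + 10))*x(2) = (-10 - √(-4 + 10))*(-10 - 6/2) = (-10 - √6)*(-10 - 6*½) = (-10 - √6)*(-10 - 3) = (-10 - √6)*(-13) = 130 + 13*√6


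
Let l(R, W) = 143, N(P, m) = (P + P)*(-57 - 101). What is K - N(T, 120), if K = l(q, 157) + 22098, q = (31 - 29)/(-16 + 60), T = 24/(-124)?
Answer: 687575/31 ≈ 22180.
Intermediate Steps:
T = -6/31 (T = 24*(-1/124) = -6/31 ≈ -0.19355)
q = 1/22 (q = 2/44 = 2*(1/44) = 1/22 ≈ 0.045455)
N(P, m) = -316*P (N(P, m) = (2*P)*(-158) = -316*P)
K = 22241 (K = 143 + 22098 = 22241)
K - N(T, 120) = 22241 - (-316)*(-6)/31 = 22241 - 1*1896/31 = 22241 - 1896/31 = 687575/31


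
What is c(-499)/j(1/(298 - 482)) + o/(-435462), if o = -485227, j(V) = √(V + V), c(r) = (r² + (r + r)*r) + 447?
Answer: 485227/435462 - 1494900*I*√23 ≈ 1.1143 - 7.1693e+6*I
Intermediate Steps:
c(r) = 447 + 3*r² (c(r) = (r² + (2*r)*r) + 447 = (r² + 2*r²) + 447 = 3*r² + 447 = 447 + 3*r²)
j(V) = √2*√V (j(V) = √(2*V) = √2*√V)
c(-499)/j(1/(298 - 482)) + o/(-435462) = (447 + 3*(-499)²)/((√2*√(1/(298 - 482)))) - 485227/(-435462) = (447 + 3*249001)/((√2*√(1/(-184)))) - 485227*(-1/435462) = (447 + 747003)/((√2*√(-1/184))) + 485227/435462 = 747450/((√2*(I*√46/92))) + 485227/435462 = 747450/((I*√23/46)) + 485227/435462 = 747450*(-2*I*√23) + 485227/435462 = -1494900*I*√23 + 485227/435462 = 485227/435462 - 1494900*I*√23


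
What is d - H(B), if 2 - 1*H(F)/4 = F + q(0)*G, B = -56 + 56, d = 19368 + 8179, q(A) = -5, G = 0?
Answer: 27539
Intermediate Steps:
d = 27547
B = 0
H(F) = 8 - 4*F (H(F) = 8 - 4*(F - 5*0) = 8 - 4*(F + 0) = 8 - 4*F)
d - H(B) = 27547 - (8 - 4*0) = 27547 - (8 + 0) = 27547 - 1*8 = 27547 - 8 = 27539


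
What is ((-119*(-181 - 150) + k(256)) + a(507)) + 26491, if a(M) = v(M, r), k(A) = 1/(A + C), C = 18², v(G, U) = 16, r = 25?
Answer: 38219681/580 ≈ 65896.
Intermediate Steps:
C = 324
k(A) = 1/(324 + A) (k(A) = 1/(A + 324) = 1/(324 + A))
a(M) = 16
((-119*(-181 - 150) + k(256)) + a(507)) + 26491 = ((-119*(-181 - 150) + 1/(324 + 256)) + 16) + 26491 = ((-119*(-331) + 1/580) + 16) + 26491 = ((39389 + 1/580) + 16) + 26491 = (22845621/580 + 16) + 26491 = 22854901/580 + 26491 = 38219681/580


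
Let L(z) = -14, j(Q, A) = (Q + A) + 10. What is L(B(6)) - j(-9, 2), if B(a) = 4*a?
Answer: -17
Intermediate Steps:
j(Q, A) = 10 + A + Q (j(Q, A) = (A + Q) + 10 = 10 + A + Q)
L(B(6)) - j(-9, 2) = -14 - (10 + 2 - 9) = -14 - 1*3 = -14 - 3 = -17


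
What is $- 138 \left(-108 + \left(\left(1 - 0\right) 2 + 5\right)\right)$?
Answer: $13938$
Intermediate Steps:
$- 138 \left(-108 + \left(\left(1 - 0\right) 2 + 5\right)\right) = - 138 \left(-108 + \left(\left(1 + 0\right) 2 + 5\right)\right) = - 138 \left(-108 + \left(1 \cdot 2 + 5\right)\right) = - 138 \left(-108 + \left(2 + 5\right)\right) = - 138 \left(-108 + 7\right) = \left(-138\right) \left(-101\right) = 13938$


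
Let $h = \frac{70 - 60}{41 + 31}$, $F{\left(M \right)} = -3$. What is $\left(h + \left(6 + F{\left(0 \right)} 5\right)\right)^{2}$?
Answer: $\frac{101761}{1296} \approx 78.519$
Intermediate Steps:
$h = \frac{5}{36}$ ($h = \frac{10}{72} = 10 \cdot \frac{1}{72} = \frac{5}{36} \approx 0.13889$)
$\left(h + \left(6 + F{\left(0 \right)} 5\right)\right)^{2} = \left(\frac{5}{36} + \left(6 - 15\right)\right)^{2} = \left(\frac{5}{36} - 9\right)^{2} = \left(- \frac{319}{36}\right)^{2} = \frac{101761}{1296}$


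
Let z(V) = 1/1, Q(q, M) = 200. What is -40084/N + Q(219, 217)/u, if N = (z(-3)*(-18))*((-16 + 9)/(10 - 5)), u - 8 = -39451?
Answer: -3952595630/2484909 ≈ -1590.6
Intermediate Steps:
u = -39443 (u = 8 - 39451 = -39443)
z(V) = 1
N = 126/5 (N = (1*(-18))*((-16 + 9)/(10 - 5)) = -(-126)/5 = -18*(-7/5) = 126/5 ≈ 25.200)
-40084/N + Q(219, 217)/u = -40084/126/5 + 200/(-39443) = -40084*5/126 + 200*(-1/39443) = -100210/63 - 200/39443 = -3952595630/2484909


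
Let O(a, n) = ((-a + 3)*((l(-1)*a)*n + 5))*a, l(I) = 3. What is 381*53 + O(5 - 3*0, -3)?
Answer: 20593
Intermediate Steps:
O(a, n) = a*(3 - a)*(5 + 3*a*n) (O(a, n) = ((-a + 3)*((3*a)*n + 5))*a = ((3 - a)*(3*a*n + 5))*a = ((3 - a)*(5 + 3*a*n))*a = a*(3 - a)*(5 + 3*a*n))
381*53 + O(5 - 3*0, -3) = 381*53 + (5 - 3*0)*(15 - 5*(5 - 3*0) - 3*(-3)*(5 - 3*0)**2 + 9*(5 - 3*0)*(-3)) = 20193 + (5 + 0)*(15 - 5*(5 + 0) - 3*(-3)*(5 + 0)**2 + 9*(5 + 0)*(-3)) = 20193 + 5*(15 - 5*5 - 3*(-3)*5**2 + 9*5*(-3)) = 20193 + 5*(15 - 25 - 3*(-3)*25 - 135) = 20193 + 5*(15 - 25 + 225 - 135) = 20193 + 5*80 = 20193 + 400 = 20593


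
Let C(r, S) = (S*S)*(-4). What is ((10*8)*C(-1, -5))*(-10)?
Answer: 80000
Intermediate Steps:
C(r, S) = -4*S² (C(r, S) = S²*(-4) = -4*S²)
((10*8)*C(-1, -5))*(-10) = ((10*8)*(-4*(-5)²))*(-10) = (80*(-4*25))*(-10) = (80*(-100))*(-10) = -8000*(-10) = 80000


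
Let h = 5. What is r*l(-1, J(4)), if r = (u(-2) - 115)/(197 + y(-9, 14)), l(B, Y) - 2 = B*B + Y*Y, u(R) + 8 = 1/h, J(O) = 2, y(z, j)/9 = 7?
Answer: -2149/650 ≈ -3.3062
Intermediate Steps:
y(z, j) = 63 (y(z, j) = 9*7 = 63)
u(R) = -39/5 (u(R) = -8 + 1/5 = -8 + ⅕ = -39/5)
l(B, Y) = 2 + B² + Y² (l(B, Y) = 2 + (B*B + Y*Y) = 2 + (B² + Y²) = 2 + B² + Y²)
r = -307/650 (r = (-39/5 - 115)/(197 + 63) = -614/5/260 = -614/5*1/260 = -307/650 ≈ -0.47231)
r*l(-1, J(4)) = -307*(2 + (-1)² + 2²)/650 = -307*(2 + 1 + 4)/650 = -307/650*7 = -2149/650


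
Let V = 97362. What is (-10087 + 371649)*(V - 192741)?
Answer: -34485421998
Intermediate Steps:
(-10087 + 371649)*(V - 192741) = (-10087 + 371649)*(97362 - 192741) = 361562*(-95379) = -34485421998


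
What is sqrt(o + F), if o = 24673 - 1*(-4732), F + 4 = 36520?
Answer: sqrt(65921) ≈ 256.75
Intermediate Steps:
F = 36516 (F = -4 + 36520 = 36516)
o = 29405 (o = 24673 + 4732 = 29405)
sqrt(o + F) = sqrt(29405 + 36516) = sqrt(65921)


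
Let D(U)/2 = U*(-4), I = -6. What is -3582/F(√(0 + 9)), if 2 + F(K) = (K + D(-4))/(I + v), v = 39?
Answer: 118206/31 ≈ 3813.1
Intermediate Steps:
D(U) = -8*U (D(U) = 2*(U*(-4)) = 2*(-4*U) = -8*U)
F(K) = -34/33 + K/33 (F(K) = -2 + (K - 8*(-4))/(-6 + 39) = -2 + (K + 32)/33 = -2 + (32 + K)*(1/33) = -2 + (32/33 + K/33) = -34/33 + K/33)
-3582/F(√(0 + 9)) = -3582/(-34/33 + √(0 + 9)/33) = -3582/(-34/33 + √9/33) = -3582/(-34/33 + (1/33)*3) = -3582/(-34/33 + 1/11) = -3582/(-31/33) = -3582*(-33/31) = 118206/31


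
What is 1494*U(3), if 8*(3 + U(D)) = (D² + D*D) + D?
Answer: -2241/4 ≈ -560.25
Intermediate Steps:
U(D) = -3 + D²/4 + D/8 (U(D) = -3 + ((D² + D*D) + D)/8 = -3 + ((D² + D²) + D)/8 = -3 + (2*D² + D)/8 = -3 + (D + 2*D²)/8 = -3 + (D²/4 + D/8) = -3 + D²/4 + D/8)
1494*U(3) = 1494*(-3 + (¼)*3² + (⅛)*3) = 1494*(-3 + (¼)*9 + 3/8) = 1494*(-3 + 9/4 + 3/8) = 1494*(-3/8) = -2241/4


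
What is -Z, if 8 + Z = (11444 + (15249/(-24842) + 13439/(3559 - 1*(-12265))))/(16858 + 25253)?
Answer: 7107326742405/919657000816 ≈ 7.7282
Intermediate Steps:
Z = -7107326742405/919657000816 (Z = -8 + (11444 + (15249/(-24842) + 13439/(3559 - 1*(-12265))))/(16858 + 25253) = -8 + (11444 + (15249*(-1/24842) + 13439/(3559 + 12265)))/42111 = -8 + (11444 + (-15249/24842 + 13439/15824))*(1/42111) = -8 + (11444 + 46275731/196549904)*(1/42111) = -8 + (2249363377107/196549904)*(1/42111) = -8 + 249929264123/919657000816 = -7107326742405/919657000816 ≈ -7.7282)
-Z = -1*(-7107326742405/919657000816) = 7107326742405/919657000816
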